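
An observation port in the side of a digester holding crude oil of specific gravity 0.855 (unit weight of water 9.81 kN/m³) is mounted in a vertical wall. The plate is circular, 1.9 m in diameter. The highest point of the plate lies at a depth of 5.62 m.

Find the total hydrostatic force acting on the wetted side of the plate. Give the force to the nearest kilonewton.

F ≈ 156 kN

γ = 0.855 × 9.81 = 8.38755 kN/m³.
The centroid is at the centre, 0.95 m below the top of the plate, so the centroid depth is h_c = 5.62 + 0.95 = 6.57 m.
A = π(0.95)² = 2.83529 m².
Resultant F = γ·h_c·A = 8.38755 × 6.57 × 2.83529 = 156.242 kN.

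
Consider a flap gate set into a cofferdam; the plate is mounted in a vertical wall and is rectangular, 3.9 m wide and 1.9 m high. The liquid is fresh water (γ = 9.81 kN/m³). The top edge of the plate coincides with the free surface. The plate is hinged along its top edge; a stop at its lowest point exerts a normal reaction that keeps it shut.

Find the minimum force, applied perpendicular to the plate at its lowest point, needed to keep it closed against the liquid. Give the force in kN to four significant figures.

P ≈ 46.04 kN

γ = 9.81 kN/m³.
The centroid lies 1.9/2 = 0.95 m below the top edge, so the centroid depth is h_c = 0.95 m.
A = 3.9 × 1.9 = 7.41 m².
Resultant F = γ·h_c·A = 9.81 × 0.95 × 7.41 = 69.0575 kN.
I_c = b·h³/12 = 3.9 × 1.9³/12 = 2.22917 m⁴.
Centre of pressure: y_p = y_c + I_c/(y_c·A) = 0.95 + 2.22917/(0.95 × 7.41) = 0.95 + 0.316666 = 1.26667 m along the plane.
The resultant acts 0.95 + 0.316666 = 1.26667 m (along the plate) below the hinge at the top edge, so the moment about the hinge is M = F × 1.26667 = 69.0575 × 1.26667 = 87.4731 kN·m.
A normal force at the bottom, 1.9 m from the hinge, must supply this moment: P = 87.4731/1.9 = 46.0385 kN.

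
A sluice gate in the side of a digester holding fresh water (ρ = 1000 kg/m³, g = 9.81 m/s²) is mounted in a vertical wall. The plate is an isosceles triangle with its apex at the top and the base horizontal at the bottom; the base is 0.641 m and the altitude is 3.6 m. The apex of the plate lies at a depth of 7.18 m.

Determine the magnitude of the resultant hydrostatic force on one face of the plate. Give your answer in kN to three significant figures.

F ≈ 108 kN

γ = ρg = 1000 × 9.81 = 9810 N/m³ = 9.81 kN/m³.
With the apex up, the centroid sits 2h/3 = 2 × 3.6/3 = 2.4 m below the apex, so the centroid depth is h_c = 7.18 + 2.4 = 9.58 m.
A = ½ × 0.641 × 3.6 = 1.1538 m².
Resultant F = γ·h_c·A = 9.81 × 9.58 × 1.1538 = 108.434 kN.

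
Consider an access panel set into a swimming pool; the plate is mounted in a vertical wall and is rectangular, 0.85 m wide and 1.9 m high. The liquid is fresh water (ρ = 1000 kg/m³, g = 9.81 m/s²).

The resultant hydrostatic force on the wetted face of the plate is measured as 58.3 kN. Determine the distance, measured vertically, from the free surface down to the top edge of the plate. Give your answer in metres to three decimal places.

γ = ρg = 1000 × 9.81 = 9810 N/m³ = 9.81 kN/m³.
A = 0.85 × 1.9 = 1.615 m².
From F = γ·h_c·A, the centroid depth is h_c = 58.3/(9.81 × 1.615) = 3.67982 m.
The centroid lies 1.9/2 = 0.95 m below the top edge, so the top edge sits at h_top = 3.67982 − 0.95 = 2.72982 m below the surface.

d_top ≈ 2.730 m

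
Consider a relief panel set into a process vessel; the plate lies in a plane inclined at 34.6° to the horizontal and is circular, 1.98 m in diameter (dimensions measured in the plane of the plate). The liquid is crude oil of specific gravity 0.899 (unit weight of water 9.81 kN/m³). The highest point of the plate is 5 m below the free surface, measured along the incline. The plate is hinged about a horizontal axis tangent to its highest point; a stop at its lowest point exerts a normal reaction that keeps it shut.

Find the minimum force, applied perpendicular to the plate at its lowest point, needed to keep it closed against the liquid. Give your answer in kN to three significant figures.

γ = 0.899 × 9.81 = 8.81919 kN/m³.
Let θ = 34.6° be the plate's angle to the horizontal; measure y along the incline from where the plane meets the free surface. Vertical depth h = y·sinθ with sinθ = 0.567844.
The centroid is at the centre, 0.99 m below the top of the plate, so y_c = 5 + 0.99 = 5.99 m and h_c = 5.99 × 0.567844 = 3.40139 m.
A = π(0.99)² = 3.07907 m².
Resultant F = γ·h_c·A = 8.81919 × 3.40139 × 3.07907 = 92.3644 kN.
I_c = πr⁴/4 = π × 0.99⁴/4 = 0.75445 m⁴.
Centre of pressure: y_p = y_c + I_c/(y_c·A) = 5.99 + 0.75445/(5.99 × 3.07907) = 5.99 + 0.0409057 = 6.03091 m along the plane.
The resultant acts 0.99 + 0.0409057 = 1.03091 m (along the plate) below the hinge at the top edge, so the moment about the hinge is M = F × 1.03091 = 92.3644 × 1.03091 = 95.2194 kN·m.
A normal force at the bottom, 1.98 m from the hinge, must supply this moment: P = 95.2194/1.98 = 48.0906 kN.

P ≈ 48.1 kN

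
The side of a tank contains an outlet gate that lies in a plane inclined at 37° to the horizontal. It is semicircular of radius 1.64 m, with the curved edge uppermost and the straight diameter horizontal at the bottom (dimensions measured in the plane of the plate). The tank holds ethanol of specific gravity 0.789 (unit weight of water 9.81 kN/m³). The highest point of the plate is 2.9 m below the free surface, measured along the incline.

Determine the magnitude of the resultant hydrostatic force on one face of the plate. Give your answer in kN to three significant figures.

γ = 0.789 × 9.81 = 7.74009 kN/m³.
Let θ = 37° be the plate's angle to the horizontal; measure y along the incline from where the plane meets the free surface. Vertical depth h = y·sinθ with sinθ = 0.601815.
The centroid lies 4r/(3π) = 0.696038 m above the diameter, so r − 4r/(3π) = 1.64 − 0.696038 = 0.943962 m below the topmost point, so y_c = 2.9 + 0.943962 = 3.84396 m and h_c = 3.84396 × 0.601815 = 2.31335 m.
A = πr²/2 = π × 1.64²/2 = 4.22481 m².
Resultant F = γ·h_c·A = 7.74009 × 2.31335 × 4.22481 = 75.6475 kN.

F ≈ 75.6 kN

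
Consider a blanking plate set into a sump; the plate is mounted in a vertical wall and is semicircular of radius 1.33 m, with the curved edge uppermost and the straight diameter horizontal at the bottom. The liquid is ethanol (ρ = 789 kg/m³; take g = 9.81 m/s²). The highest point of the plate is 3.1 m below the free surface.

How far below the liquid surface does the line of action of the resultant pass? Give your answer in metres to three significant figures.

γ = ρg = 789 × 9.81 / 1000 = 7.74009 kN/m³.
The centroid lies 4r/(3π) = 0.56447 m above the diameter, so r − 4r/(3π) = 1.33 − 0.56447 = 0.76553 m below the topmost point, so the centroid depth is h_c = 3.1 + 0.76553 = 3.86553 m.
A = πr²/2 = π × 1.33²/2 = 2.77858 m².
Resultant F = γ·h_c·A = 7.74009 × 3.86553 × 2.77858 = 83.1339 kN.
I_c = (π/8 − 8/(9π))·r⁴ = 0.109757 × 1.33⁴ = 0.34343 m⁴.
Centre of pressure: y_p = y_c + I_c/(y_c·A) = 3.86553 + 0.34343/(3.86553 × 2.77858) = 3.86553 + 0.0319747 = 3.8975 m along the plane.

h_p = 3.90 m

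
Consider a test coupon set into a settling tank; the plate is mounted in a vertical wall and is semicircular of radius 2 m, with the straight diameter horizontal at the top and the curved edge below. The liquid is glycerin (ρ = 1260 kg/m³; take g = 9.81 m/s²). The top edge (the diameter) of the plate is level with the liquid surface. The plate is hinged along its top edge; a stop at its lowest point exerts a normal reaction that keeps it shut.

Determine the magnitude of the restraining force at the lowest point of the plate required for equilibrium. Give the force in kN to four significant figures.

γ = ρg = 1260 × 9.81 / 1000 = 12.3606 kN/m³.
The centroid of a semicircle lies 4r/(3π) = 0.848826 m from the diameter, here below the top edge, so the centroid depth is h_c = 0.848826 m.
A = πr²/2 = π × 2²/2 = 6.28319 m².
Resultant F = γ·h_c·A = 12.3606 × 0.848826 × 6.28319 = 65.9232 kN.
I_c = (π/8 − 8/(9π))·r⁴ = 0.109757 × 2⁴ = 1.75611 m⁴.
Centre of pressure: y_p = y_c + I_c/(y_c·A) = 0.848826 + 1.75611/(0.848826 × 6.28319) = 0.848826 + 0.329271 = 1.1781 m along the plane.
The resultant acts 0.848826 + 0.329271 = 1.1781 m (along the plate) below the hinge at the top edge, so the moment about the hinge is M = F × 1.1781 = 65.9232 × 1.1781 = 77.6641 kN·m.
A normal force at the bottom, 2 m from the hinge, must supply this moment: P = 77.6641/2 = 38.8321 kN.

P ≈ 38.83 kN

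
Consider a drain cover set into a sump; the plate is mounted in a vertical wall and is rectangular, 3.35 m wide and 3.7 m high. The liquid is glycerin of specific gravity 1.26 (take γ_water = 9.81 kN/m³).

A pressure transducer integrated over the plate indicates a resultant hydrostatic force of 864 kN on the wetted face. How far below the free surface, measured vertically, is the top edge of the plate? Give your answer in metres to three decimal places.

γ = 1.26 × 9.81 = 12.3606 kN/m³.
A = 3.35 × 3.7 = 12.395 m².
From F = γ·h_c·A, the centroid depth is h_c = 864/(12.3606 × 12.395) = 5.63933 m.
The centroid lies 3.7/2 = 1.85 m below the top edge, so the top edge sits at h_top = 5.63933 − 1.85 = 3.78933 m below the surface.

d_top ≈ 3.789 m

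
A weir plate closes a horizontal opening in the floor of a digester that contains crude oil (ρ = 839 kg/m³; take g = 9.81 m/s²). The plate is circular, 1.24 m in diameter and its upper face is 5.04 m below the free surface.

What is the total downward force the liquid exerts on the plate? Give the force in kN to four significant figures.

γ = ρg = 839 × 9.81 / 1000 = 8.23059 kN/m³.
The plate is horizontal, so pressure is uniform at p = γ·h = 8.23059 × 5.04 = 41.4822 kN/m².
A = π(0.62)² = 1.20763 m².
F = p·A = 41.4822 × 1.20763 = 50.0951 kN.

F ≈ 50.10 kN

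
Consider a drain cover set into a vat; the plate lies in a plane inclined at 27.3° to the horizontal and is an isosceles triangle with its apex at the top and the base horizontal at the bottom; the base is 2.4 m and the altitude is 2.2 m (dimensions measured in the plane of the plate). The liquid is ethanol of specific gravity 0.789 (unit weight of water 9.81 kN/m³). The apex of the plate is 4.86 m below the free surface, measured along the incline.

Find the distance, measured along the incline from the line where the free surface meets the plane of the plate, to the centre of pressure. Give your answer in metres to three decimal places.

y_p = 6.369 m

γ = 0.789 × 9.81 = 7.74009 kN/m³.
Let θ = 27.3° be the plate's angle to the horizontal; measure y along the incline from where the plane meets the free surface. Vertical depth h = y·sinθ with sinθ = 0.458650.
With the apex up, the centroid sits 2h/3 = 2 × 2.2/3 = 1.46667 m below the apex, so y_c = 4.86 + 1.46667 = 6.32667 m and h_c = 6.32667 × 0.458650 = 2.90173 m.
A = ½ × 2.4 × 2.2 = 2.64 m².
Resultant F = γ·h_c·A = 7.74009 × 2.90173 × 2.64 = 59.2935 kN.
I_c = b·h³/36 = 2.4 × 2.2³/36 = 0.709867 m⁴.
Centre of pressure: y_p = y_c + I_c/(y_c·A) = 6.32667 + 0.709867/(6.32667 × 2.64) = 6.32667 + 0.0425009 = 6.36917 m along the plane.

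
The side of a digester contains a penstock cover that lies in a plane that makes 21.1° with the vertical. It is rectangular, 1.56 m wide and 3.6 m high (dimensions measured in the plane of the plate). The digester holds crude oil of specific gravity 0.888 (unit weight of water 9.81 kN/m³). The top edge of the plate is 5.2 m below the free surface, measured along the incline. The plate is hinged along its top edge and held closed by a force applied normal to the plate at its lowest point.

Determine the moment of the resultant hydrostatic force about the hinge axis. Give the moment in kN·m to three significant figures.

γ = 0.888 × 9.81 = 8.71128 kN/m³.
The plate makes 21.1° with the vertical, i.e. θ = 90° − 21.1° = 68.9° to the horizontal. Measuring y along the incline from the free-surface line, vertical depth h = y·sinθ with sinθ = 0.932954.
The centroid lies 3.6/2 = 1.8 m below the top edge, so y_c = 5.2 + 1.8 = 7 m and h_c = 7 × 0.932954 = 6.53068 m.
A = 1.56 × 3.6 = 5.616 m².
Resultant F = γ·h_c·A = 8.71128 × 6.53068 × 5.616 = 319.498 kN.
I_c = b·h³/12 = 1.56 × 3.6³/12 = 6.06528 m⁴.
Centre of pressure: y_p = y_c + I_c/(y_c·A) = 7 + 6.06528/(7 × 5.616) = 7 + 0.154286 = 7.15429 m along the plane.
The resultant acts 1.8 + 0.154286 = 1.95429 m (along the plate) below the hinge at the top edge, so the moment about the hinge is M = F × 1.95429 = 319.498 × 1.95429 = 624.392 kN·m.

M ≈ 624 kN·m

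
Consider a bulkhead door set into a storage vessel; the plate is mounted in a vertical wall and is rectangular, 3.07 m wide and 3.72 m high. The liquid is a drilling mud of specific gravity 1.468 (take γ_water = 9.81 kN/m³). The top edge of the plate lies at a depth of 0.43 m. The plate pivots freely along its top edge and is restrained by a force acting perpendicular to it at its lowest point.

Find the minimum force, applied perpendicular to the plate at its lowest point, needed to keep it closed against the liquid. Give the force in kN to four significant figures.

P ≈ 239.3 kN

γ = 1.468 × 9.81 = 14.40108 kN/m³.
The centroid lies 3.72/2 = 1.86 m below the top edge, so the centroid depth is h_c = 0.43 + 1.86 = 2.29 m.
A = 3.07 × 3.72 = 11.4204 m².
Resultant F = γ·h_c·A = 14.40108 × 2.29 × 11.4204 = 376.627 kN.
I_c = b·h³/12 = 3.07 × 3.72³/12 = 13.17 m⁴.
Centre of pressure: y_p = y_c + I_c/(y_c·A) = 2.29 + 13.17/(2.29 × 11.4204) = 2.29 + 0.503581 = 2.79358 m along the plane.
The resultant acts 1.86 + 0.503581 = 2.36358 m (along the plate) below the hinge at the top edge, so the moment about the hinge is M = F × 2.36358 = 376.627 × 2.36358 = 890.188 kN·m.
A normal force at the bottom, 3.72 m from the hinge, must supply this moment: P = 890.188/3.72 = 239.298 kN.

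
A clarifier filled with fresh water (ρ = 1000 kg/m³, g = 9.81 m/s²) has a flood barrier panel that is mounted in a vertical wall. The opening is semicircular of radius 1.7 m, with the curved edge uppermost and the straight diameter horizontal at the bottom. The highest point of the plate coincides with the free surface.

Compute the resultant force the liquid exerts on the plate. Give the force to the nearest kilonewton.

F ≈ 44 kN

γ = ρg = 1000 × 9.81 = 9810 N/m³ = 9.81 kN/m³.
The centroid lies 4r/(3π) = 0.721502 m above the diameter, so r − 4r/(3π) = 1.7 − 0.721502 = 0.978498 m below the topmost point, so the centroid depth is h_c = 0.978498 m.
A = πr²/2 = π × 1.7²/2 = 4.5396 m².
Resultant F = γ·h_c·A = 9.81 × 0.978498 × 4.5396 = 43.5759 kN.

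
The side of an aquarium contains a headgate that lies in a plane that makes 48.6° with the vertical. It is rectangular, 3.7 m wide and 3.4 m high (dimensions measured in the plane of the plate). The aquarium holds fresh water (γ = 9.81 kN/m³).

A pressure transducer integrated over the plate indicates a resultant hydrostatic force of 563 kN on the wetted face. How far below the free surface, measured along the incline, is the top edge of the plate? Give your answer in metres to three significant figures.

y_top ≈ 5.20 m

γ = 9.81 kN/m³.
A = 3.7 × 3.4 = 12.58 m².
From F = γ·h_c·A, the centroid depth is h_c = 563/(9.81 × 12.58) = 4.56204 m.
The plate makes 48.6° with the vertical, i.e. θ = 90° − 48.6° = 41.4° to the horizontal. Measuring y along the incline from the free-surface line, vertical depth h = y·sinθ with sinθ = 0.661312.
Along the incline, y_c = h_c/sinθ = 4.56204/0.661312 = 6.89847 m.
The centroid lies 3.4/2 = 1.7 m below the top edge, so the top edge sits at y_top = 6.89847 − 1.7 = 5.19847 m along the incline.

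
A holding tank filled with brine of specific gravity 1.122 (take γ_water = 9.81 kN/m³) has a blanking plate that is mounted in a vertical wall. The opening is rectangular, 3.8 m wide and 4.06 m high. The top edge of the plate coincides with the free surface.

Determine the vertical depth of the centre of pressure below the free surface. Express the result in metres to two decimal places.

h_p = 2.71 m

γ = 1.122 × 9.81 = 11.00682 kN/m³.
The centroid lies 4.06/2 = 2.03 m below the top edge, so the centroid depth is h_c = 2.03 m.
A = 3.8 × 4.06 = 15.428 m².
Resultant F = γ·h_c·A = 11.00682 × 2.03 × 15.428 = 344.721 kN.
I_c = b·h³/12 = 3.8 × 4.06³/12 = 21.1924 m⁴.
Centre of pressure: y_p = y_c + I_c/(y_c·A) = 2.03 + 21.1924/(2.03 × 15.428) = 2.03 + 0.676666 = 2.70667 m along the plane.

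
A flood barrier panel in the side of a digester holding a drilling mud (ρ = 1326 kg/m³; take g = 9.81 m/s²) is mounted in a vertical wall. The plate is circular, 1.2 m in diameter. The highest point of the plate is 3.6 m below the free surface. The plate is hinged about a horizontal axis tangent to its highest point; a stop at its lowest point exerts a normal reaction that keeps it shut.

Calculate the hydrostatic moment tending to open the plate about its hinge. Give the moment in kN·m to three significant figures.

M ≈ 38.4 kN·m

γ = ρg = 1326 × 9.81 / 1000 = 13.00806 kN/m³.
The centroid is at the centre, 0.6 m below the top of the plate, so the centroid depth is h_c = 3.6 + 0.6 = 4.2 m.
A = π(0.6)² = 1.13097 m².
Resultant F = γ·h_c·A = 13.00806 × 4.2 × 1.13097 = 61.7892 kN.
I_c = πr⁴/4 = π × 0.6⁴/4 = 0.101788 m⁴.
Centre of pressure: y_p = y_c + I_c/(y_c·A) = 4.2 + 0.101788/(4.2 × 1.13097) = 4.2 + 0.0214287 = 4.22143 m along the plane.
The resultant acts 0.6 + 0.0214287 = 0.621429 m (along the plate) below the hinge at the top edge, so the moment about the hinge is M = F × 0.621429 = 61.7892 × 0.621429 = 38.3976 kN·m.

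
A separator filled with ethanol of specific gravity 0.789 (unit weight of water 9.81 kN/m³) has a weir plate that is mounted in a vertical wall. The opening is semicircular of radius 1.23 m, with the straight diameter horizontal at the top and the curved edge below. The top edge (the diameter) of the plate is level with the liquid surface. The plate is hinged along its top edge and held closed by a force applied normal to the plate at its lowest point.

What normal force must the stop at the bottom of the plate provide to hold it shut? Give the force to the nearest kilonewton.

γ = 0.789 × 9.81 = 7.74009 kN/m³.
The centroid of a semicircle lies 4r/(3π) = 0.522028 m from the diameter, here below the top edge, so the centroid depth is h_c = 0.522028 m.
A = πr²/2 = π × 1.23²/2 = 2.37646 m².
Resultant F = γ·h_c·A = 7.74009 × 0.522028 × 2.37646 = 9.60219 kN.
I_c = (π/8 − 8/(9π))·r⁴ = 0.109757 × 1.23⁴ = 0.251219 m⁴.
Centre of pressure: y_p = y_c + I_c/(y_c·A) = 0.522028 + 0.251219/(0.522028 × 2.37646) = 0.522028 + 0.202501 = 0.724529 m along the plane.
The resultant acts 0.522028 + 0.202501 = 0.724529 m (along the plate) below the hinge at the top edge, so the moment about the hinge is M = F × 0.724529 = 9.60219 × 0.724529 = 6.95707 kN·m.
A normal force at the bottom, 1.23 m from the hinge, must supply this moment: P = 6.95707/1.23 = 5.65615 kN.

P ≈ 6 kN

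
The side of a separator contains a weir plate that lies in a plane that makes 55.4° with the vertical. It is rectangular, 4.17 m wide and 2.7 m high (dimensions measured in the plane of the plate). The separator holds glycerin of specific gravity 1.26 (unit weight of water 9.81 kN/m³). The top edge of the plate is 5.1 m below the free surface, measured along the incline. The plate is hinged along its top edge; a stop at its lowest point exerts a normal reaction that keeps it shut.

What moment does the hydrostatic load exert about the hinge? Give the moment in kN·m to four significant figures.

M ≈ 736.1 kN·m

γ = 1.26 × 9.81 = 12.3606 kN/m³.
The plate makes 55.4° with the vertical, i.e. θ = 90° − 55.4° = 34.6° to the horizontal. Measuring y along the incline from the free-surface line, vertical depth h = y·sinθ with sinθ = 0.567844.
The centroid lies 2.7/2 = 1.35 m below the top edge, so y_c = 5.1 + 1.35 = 6.45 m and h_c = 6.45 × 0.567844 = 3.66259 m.
A = 4.17 × 2.7 = 11.259 m².
Resultant F = γ·h_c·A = 12.3606 × 3.66259 × 11.259 = 509.715 kN.
I_c = b·h³/12 = 4.17 × 2.7³/12 = 6.83984 m⁴.
Centre of pressure: y_p = y_c + I_c/(y_c·A) = 6.45 + 6.83984/(6.45 × 11.259) = 6.45 + 0.094186 = 6.54419 m along the plane.
The resultant acts 1.35 + 0.094186 = 1.44419 m (along the plate) below the hinge at the top edge, so the moment about the hinge is M = F × 1.44419 = 509.715 × 1.44419 = 736.125 kN·m.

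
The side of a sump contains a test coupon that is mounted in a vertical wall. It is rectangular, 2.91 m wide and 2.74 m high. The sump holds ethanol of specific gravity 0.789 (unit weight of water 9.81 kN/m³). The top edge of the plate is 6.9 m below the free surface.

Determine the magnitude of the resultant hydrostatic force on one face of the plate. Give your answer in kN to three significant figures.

F ≈ 510 kN

γ = 0.789 × 9.81 = 7.74009 kN/m³.
The centroid lies 2.74/2 = 1.37 m below the top edge, so the centroid depth is h_c = 6.9 + 1.37 = 8.27 m.
A = 2.91 × 2.74 = 7.9734 m².
Resultant F = γ·h_c·A = 7.74009 × 8.27 × 7.9734 = 510.382 kN.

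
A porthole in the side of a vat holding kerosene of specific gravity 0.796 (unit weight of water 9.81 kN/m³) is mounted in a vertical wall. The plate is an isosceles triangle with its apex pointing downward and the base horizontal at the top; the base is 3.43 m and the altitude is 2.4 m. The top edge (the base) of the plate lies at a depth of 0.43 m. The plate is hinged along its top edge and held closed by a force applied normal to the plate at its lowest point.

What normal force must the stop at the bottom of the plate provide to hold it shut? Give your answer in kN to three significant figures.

γ = 0.796 × 9.81 = 7.80876 kN/m³.
With the apex down, the centroid sits h/3 = 2.4/3 = 0.8 m below the base (the top edge), so the centroid depth is h_c = 0.43 + 0.8 = 1.23 m.
A = ½ × 3.43 × 2.4 = 4.116 m².
Resultant F = γ·h_c·A = 7.80876 × 1.23 × 4.116 = 39.5333 kN.
I_c = b·h³/36 = 3.43 × 2.4³/36 = 1.31712 m⁴.
Centre of pressure: y_p = y_c + I_c/(y_c·A) = 1.23 + 1.31712/(1.23 × 4.116) = 1.23 + 0.260163 = 1.49016 m along the plane.
The resultant acts 0.8 + 0.260163 = 1.06016 m (along the plate) below the hinge at the top edge, so the moment about the hinge is M = F × 1.06016 = 39.5333 × 1.06016 = 41.9116 kN·m.
A normal force at the bottom, 2.4 m from the hinge, must supply this moment: P = 41.9116/2.4 = 17.4632 kN.

P ≈ 17.5 kN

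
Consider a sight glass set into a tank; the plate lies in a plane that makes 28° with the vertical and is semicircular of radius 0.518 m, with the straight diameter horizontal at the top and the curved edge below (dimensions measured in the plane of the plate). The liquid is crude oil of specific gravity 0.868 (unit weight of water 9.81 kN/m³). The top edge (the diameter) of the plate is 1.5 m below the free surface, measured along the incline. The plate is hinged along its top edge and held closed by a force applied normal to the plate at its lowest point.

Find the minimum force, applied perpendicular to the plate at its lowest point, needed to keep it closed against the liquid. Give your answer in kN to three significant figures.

γ = 0.868 × 9.81 = 8.51508 kN/m³.
The plate makes 28° with the vertical, i.e. θ = 90° − 28° = 62° to the horizontal. Measuring y along the incline from the free-surface line, vertical depth h = y·sinθ with sinθ = 0.882948.
The centroid of a semicircle lies 4r/(3π) = 0.219846 m from the diameter, here below the top edge, so y_c = 1.5 + 0.219846 = 1.71985 m and h_c = 1.71985 × 0.882948 = 1.51854 m.
A = πr²/2 = π × 0.518²/2 = 0.421482 m².
Resultant F = γ·h_c·A = 8.51508 × 1.51854 × 0.421482 = 5.44997 kN.
I_c = (π/8 − 8/(9π))·r⁴ = 0.109757 × 0.518⁴ = 0.00790226 m⁴.
Centre of pressure: y_p = y_c + I_c/(y_c·A) = 1.71985 + 0.00790226/(1.71985 × 0.421482) = 1.71985 + 0.0109014 = 1.73075 m along the plane.
The resultant acts 0.219846 + 0.0109014 = 0.230747 m (along the plate) below the hinge at the top edge, so the moment about the hinge is M = F × 0.230747 = 5.44997 × 0.230747 = 1.25756 kN·m.
A normal force at the bottom, 0.518 m from the hinge, must supply this moment: P = 1.25756/0.518 = 2.42772 kN.

P ≈ 2.43 kN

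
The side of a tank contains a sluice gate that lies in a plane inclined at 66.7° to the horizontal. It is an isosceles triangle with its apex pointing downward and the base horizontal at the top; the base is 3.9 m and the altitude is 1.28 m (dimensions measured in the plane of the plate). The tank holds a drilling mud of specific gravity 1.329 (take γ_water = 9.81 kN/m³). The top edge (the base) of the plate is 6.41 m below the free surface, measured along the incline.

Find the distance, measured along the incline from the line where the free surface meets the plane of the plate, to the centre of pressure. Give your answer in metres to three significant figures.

y_p = 6.85 m

γ = 1.329 × 9.81 = 13.03749 kN/m³.
Let θ = 66.7° be the plate's angle to the horizontal; measure y along the incline from where the plane meets the free surface. Vertical depth h = y·sinθ with sinθ = 0.918446.
With the apex down, the centroid sits h/3 = 1.28/3 = 0.426667 m below the base (the top edge), so y_c = 6.41 + 0.426667 = 6.83667 m and h_c = 6.83667 × 0.918446 = 6.27911 m.
A = ½ × 3.9 × 1.28 = 2.496 m².
Resultant F = γ·h_c·A = 13.03749 × 6.27911 × 2.496 = 204.332 kN.
I_c = b·h³/36 = 3.9 × 1.28³/36 = 0.227191 m⁴.
Centre of pressure: y_p = y_c + I_c/(y_c·A) = 6.83667 + 0.227191/(6.83667 × 2.496) = 6.83667 + 0.0133138 = 6.84998 m along the plane.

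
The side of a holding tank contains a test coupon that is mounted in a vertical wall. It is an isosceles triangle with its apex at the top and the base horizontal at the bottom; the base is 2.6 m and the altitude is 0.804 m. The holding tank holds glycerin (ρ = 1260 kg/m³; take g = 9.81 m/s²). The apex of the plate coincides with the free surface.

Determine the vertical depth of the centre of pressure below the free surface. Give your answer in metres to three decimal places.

h_p = 0.603 m

γ = ρg = 1260 × 9.81 / 1000 = 12.3606 kN/m³.
With the apex up, the centroid sits 2h/3 = 2 × 0.804/3 = 0.536 m below the apex, so the centroid depth is h_c = 0.536 m.
A = ½ × 2.6 × 0.804 = 1.0452 m².
Resultant F = γ·h_c·A = 12.3606 × 0.536 × 1.0452 = 6.92474 kN.
I_c = b·h³/36 = 2.6 × 0.804³/36 = 0.0375352 m⁴.
Centre of pressure: y_p = y_c + I_c/(y_c·A) = 0.536 + 0.0375352/(0.536 × 1.0452) = 0.536 + 0.067 = 0.603 m along the plane.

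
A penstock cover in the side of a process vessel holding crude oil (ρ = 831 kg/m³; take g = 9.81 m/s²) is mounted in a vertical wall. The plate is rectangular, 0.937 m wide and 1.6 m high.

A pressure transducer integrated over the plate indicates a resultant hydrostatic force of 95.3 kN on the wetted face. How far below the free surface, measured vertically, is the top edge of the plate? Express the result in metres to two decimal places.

d_top ≈ 7.00 m

γ = ρg = 831 × 9.81 / 1000 = 8.15211 kN/m³.
A = 0.937 × 1.6 = 1.4992 m².
From F = γ·h_c·A, the centroid depth is h_c = 95.3/(8.15211 × 1.4992) = 7.79764 m.
The centroid lies 1.6/2 = 0.8 m below the top edge, so the top edge sits at h_top = 7.79764 − 0.8 = 6.99764 m below the surface.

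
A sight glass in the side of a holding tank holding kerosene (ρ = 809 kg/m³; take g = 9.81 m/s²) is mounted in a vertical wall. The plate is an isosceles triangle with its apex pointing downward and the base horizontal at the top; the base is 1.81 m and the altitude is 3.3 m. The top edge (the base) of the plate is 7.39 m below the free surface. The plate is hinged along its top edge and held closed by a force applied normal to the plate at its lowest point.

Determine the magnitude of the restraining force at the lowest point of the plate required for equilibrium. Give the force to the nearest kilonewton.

P ≈ 71 kN

γ = ρg = 809 × 9.81 / 1000 = 7.93629 kN/m³.
With the apex down, the centroid sits h/3 = 3.3/3 = 1.1 m below the base (the top edge), so the centroid depth is h_c = 7.39 + 1.1 = 8.49 m.
A = ½ × 1.81 × 3.3 = 2.9865 m².
Resultant F = γ·h_c·A = 7.93629 × 8.49 × 2.9865 = 201.228 kN.
I_c = b·h³/36 = 1.81 × 3.3³/36 = 1.80683 m⁴.
Centre of pressure: y_p = y_c + I_c/(y_c·A) = 8.49 + 1.80683/(8.49 × 2.9865) = 8.49 + 0.0712602 = 8.56126 m along the plane.
The resultant acts 1.1 + 0.0712602 = 1.17126 m (along the plate) below the hinge at the top edge, so the moment about the hinge is M = F × 1.17126 = 201.228 × 1.17126 = 235.69 kN·m.
A normal force at the bottom, 3.3 m from the hinge, must supply this moment: P = 235.69/3.3 = 71.4212 kN.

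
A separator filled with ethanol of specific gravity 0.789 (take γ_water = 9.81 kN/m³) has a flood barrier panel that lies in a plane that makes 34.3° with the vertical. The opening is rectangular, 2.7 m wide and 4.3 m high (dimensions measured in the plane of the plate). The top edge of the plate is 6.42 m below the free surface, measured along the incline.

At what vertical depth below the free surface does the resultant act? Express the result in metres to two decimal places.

γ = 0.789 × 9.81 = 7.74009 kN/m³.
The plate makes 34.3° with the vertical, i.e. θ = 90° − 34.3° = 55.7° to the horizontal. Measuring y along the incline from the free-surface line, vertical depth h = y·sinθ with sinθ = 0.826098.
The centroid lies 4.3/2 = 2.15 m below the top edge, so y_c = 6.42 + 2.15 = 8.57 m and h_c = 8.57 × 0.826098 = 7.07966 m.
A = 2.7 × 4.3 = 11.61 m².
Resultant F = γ·h_c·A = 7.74009 × 7.07966 × 11.61 = 636.196 kN.
I_c = b·h³/12 = 2.7 × 4.3³/12 = 17.8891 m⁴.
Centre of pressure: y_p = y_c + I_c/(y_c·A) = 8.57 + 17.8891/(8.57 × 11.61) = 8.57 + 0.179794 = 8.74979 m along the plane.
Vertically, h_p = y_p·sinθ = 8.74979 × 0.826098 = 7.22818 m.

h_p = 7.23 m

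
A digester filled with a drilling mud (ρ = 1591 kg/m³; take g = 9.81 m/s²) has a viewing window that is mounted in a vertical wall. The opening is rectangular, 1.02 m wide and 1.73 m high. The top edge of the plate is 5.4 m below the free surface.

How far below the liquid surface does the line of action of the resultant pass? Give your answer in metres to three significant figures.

h_p = 6.30 m

γ = ρg = 1591 × 9.81 / 1000 = 15.60771 kN/m³.
The centroid lies 1.73/2 = 0.865 m below the top edge, so the centroid depth is h_c = 5.4 + 0.865 = 6.265 m.
A = 1.02 × 1.73 = 1.7646 m².
Resultant F = γ·h_c·A = 15.60771 × 6.265 × 1.7646 = 172.547 kN.
I_c = b·h³/12 = 1.02 × 1.73³/12 = 0.440106 m⁴.
Centre of pressure: y_p = y_c + I_c/(y_c·A) = 6.265 + 0.440106/(6.265 × 1.7646) = 6.265 + 0.0398098 = 6.30481 m along the plane.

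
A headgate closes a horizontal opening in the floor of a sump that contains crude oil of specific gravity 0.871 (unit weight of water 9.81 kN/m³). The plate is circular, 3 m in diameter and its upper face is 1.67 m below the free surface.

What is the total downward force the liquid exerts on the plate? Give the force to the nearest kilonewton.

γ = 0.871 × 9.81 = 8.54451 kN/m³.
The plate is horizontal, so pressure is uniform at p = γ·h = 8.54451 × 1.67 = 14.2693 kN/m².
A = π(1.5)² = 7.06858 m².
F = p·A = 14.2693 × 7.06858 = 100.864 kN.

F ≈ 101 kN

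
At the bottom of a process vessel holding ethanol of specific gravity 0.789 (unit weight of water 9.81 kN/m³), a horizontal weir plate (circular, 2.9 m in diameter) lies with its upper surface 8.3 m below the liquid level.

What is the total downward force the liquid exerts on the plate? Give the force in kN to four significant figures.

γ = 0.789 × 9.81 = 7.74009 kN/m³.
The plate is horizontal, so pressure is uniform at p = γ·h = 7.74009 × 8.3 = 64.2427 kN/m².
A = π(1.45)² = 6.6052 m².
F = p·A = 64.2427 × 6.6052 = 424.336 kN.

F ≈ 424.3 kN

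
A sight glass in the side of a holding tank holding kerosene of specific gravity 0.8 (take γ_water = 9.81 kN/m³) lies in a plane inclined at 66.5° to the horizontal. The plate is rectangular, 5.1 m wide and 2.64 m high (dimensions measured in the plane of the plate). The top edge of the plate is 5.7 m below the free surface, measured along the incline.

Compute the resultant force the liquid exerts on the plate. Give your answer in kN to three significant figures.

γ = 0.8 × 9.81 = 7.848 kN/m³.
Let θ = 66.5° be the plate's angle to the horizontal; measure y along the incline from where the plane meets the free surface. Vertical depth h = y·sinθ with sinθ = 0.917060.
The centroid lies 2.64/2 = 1.32 m below the top edge, so y_c = 5.7 + 1.32 = 7.02 m and h_c = 7.02 × 0.917060 = 6.43776 m.
A = 5.1 × 2.64 = 13.464 m².
Resultant F = γ·h_c·A = 7.848 × 6.43776 × 13.464 = 680.249 kN.

F ≈ 680 kN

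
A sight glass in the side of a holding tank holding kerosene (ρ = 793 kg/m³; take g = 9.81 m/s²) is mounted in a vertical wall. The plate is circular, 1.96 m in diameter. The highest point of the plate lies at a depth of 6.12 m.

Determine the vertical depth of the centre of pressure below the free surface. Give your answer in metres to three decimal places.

γ = ρg = 793 × 9.81 / 1000 = 7.77933 kN/m³.
The centroid is at the centre, 0.98 m below the top of the plate, so the centroid depth is h_c = 6.12 + 0.98 = 7.1 m.
A = π(0.98)² = 3.01719 m².
Resultant F = γ·h_c·A = 7.77933 × 7.1 × 3.01719 = 166.649 kN.
I_c = πr⁴/4 = π × 0.98⁴/4 = 0.724426 m⁴.
Centre of pressure: y_p = y_c + I_c/(y_c·A) = 7.1 + 0.724426/(7.1 × 3.01719) = 7.1 + 0.0338168 = 7.13382 m along the plane.

h_p = 7.134 m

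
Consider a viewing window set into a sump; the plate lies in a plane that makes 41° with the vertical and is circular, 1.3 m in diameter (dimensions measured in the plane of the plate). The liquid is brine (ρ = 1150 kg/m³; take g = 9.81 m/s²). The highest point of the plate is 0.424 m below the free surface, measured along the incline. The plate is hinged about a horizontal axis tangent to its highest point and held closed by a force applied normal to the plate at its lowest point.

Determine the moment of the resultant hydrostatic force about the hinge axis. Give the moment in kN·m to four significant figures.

M ≈ 9.083 kN·m

γ = ρg = 1150 × 9.81 / 1000 = 11.2815 kN/m³.
The plate makes 41° with the vertical, i.e. θ = 90° − 41° = 49° to the horizontal. Measuring y along the incline from the free-surface line, vertical depth h = y·sinθ with sinθ = 0.754710.
The centroid is at the centre, 0.65 m below the top of the plate, so y_c = 0.424 + 0.65 = 1.074 m and h_c = 1.074 × 0.754710 = 0.810559 m.
A = π(0.65)² = 1.32732 m².
Resultant F = γ·h_c·A = 11.2815 × 0.810559 × 1.32732 = 12.1374 kN.
I_c = πr⁴/4 = π × 0.65⁴/4 = 0.140198 m⁴.
Centre of pressure: y_p = y_c + I_c/(y_c·A) = 1.074 + 0.140198/(1.074 × 1.32732) = 1.074 + 0.0983472 = 1.17235 m along the plane.
The resultant acts 0.65 + 0.0983472 = 0.748347 m (along the plate) below the hinge at the top edge, so the moment about the hinge is M = F × 0.748347 = 12.1374 × 0.748347 = 9.08299 kN·m.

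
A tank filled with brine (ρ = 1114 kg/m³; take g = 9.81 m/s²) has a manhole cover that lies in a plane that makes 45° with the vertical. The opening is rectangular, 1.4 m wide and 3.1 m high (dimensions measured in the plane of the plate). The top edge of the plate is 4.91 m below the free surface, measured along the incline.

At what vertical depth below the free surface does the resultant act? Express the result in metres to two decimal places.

h_p = 4.66 m

γ = ρg = 1114 × 9.81 / 1000 = 10.92834 kN/m³.
The plate makes 45° with the vertical, i.e. θ = 90° − 45° = 45° to the horizontal. Measuring y along the incline from the free-surface line, vertical depth h = y·sinθ with sinθ = 0.707107.
The centroid lies 3.1/2 = 1.55 m below the top edge, so y_c = 4.91 + 1.55 = 6.46 m and h_c = 6.46 × 0.707107 = 4.56791 m.
A = 1.4 × 3.1 = 4.34 m².
Resultant F = γ·h_c·A = 10.92834 × 4.56791 × 4.34 = 216.651 kN.
I_c = b·h³/12 = 1.4 × 3.1³/12 = 3.47562 m⁴.
Centre of pressure: y_p = y_c + I_c/(y_c·A) = 6.46 + 3.47562/(6.46 × 4.34) = 6.46 + 0.123968 = 6.58397 m along the plane.
Vertically, h_p = y_p·sinθ = 6.58397 × 0.707107 = 4.65557 m.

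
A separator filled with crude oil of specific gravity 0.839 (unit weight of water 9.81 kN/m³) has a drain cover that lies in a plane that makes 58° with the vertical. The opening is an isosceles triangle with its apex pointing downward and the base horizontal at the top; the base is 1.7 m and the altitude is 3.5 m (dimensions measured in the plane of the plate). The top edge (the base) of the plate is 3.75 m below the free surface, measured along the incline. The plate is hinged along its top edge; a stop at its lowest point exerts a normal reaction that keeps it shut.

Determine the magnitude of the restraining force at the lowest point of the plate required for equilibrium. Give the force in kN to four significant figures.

γ = 0.839 × 9.81 = 8.23059 kN/m³.
The plate makes 58° with the vertical, i.e. θ = 90° − 58° = 32° to the horizontal. Measuring y along the incline from the free-surface line, vertical depth h = y·sinθ with sinθ = 0.529919.
With the apex down, the centroid sits h/3 = 3.5/3 = 1.16667 m below the base (the top edge), so y_c = 3.75 + 1.16667 = 4.91667 m and h_c = 4.91667 × 0.529919 = 2.60544 m.
A = ½ × 1.7 × 3.5 = 2.975 m².
Resultant F = γ·h_c·A = 8.23059 × 2.60544 × 2.975 = 63.7968 kN.
I_c = b·h³/36 = 1.7 × 3.5³/36 = 2.02465 m⁴.
Centre of pressure: y_p = y_c + I_c/(y_c·A) = 4.91667 + 2.02465/(4.91667 × 2.975) = 4.91667 + 0.138418 = 5.05509 m along the plane.
The resultant acts 1.16667 + 0.138418 = 1.30509 m (along the plate) below the hinge at the top edge, so the moment about the hinge is M = F × 1.30509 = 63.7968 × 1.30509 = 83.2606 kN·m.
A normal force at the bottom, 3.5 m from the hinge, must supply this moment: P = 83.2606/3.5 = 23.7887 kN.

P ≈ 23.79 kN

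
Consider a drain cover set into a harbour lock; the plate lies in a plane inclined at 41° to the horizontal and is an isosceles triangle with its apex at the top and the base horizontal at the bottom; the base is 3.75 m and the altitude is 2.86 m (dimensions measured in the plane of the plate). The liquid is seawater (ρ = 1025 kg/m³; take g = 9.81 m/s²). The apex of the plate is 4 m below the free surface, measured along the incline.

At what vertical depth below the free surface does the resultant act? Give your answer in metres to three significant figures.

γ = ρg = 1025 × 9.81 / 1000 = 10.05525 kN/m³.
Let θ = 41° be the plate's angle to the horizontal; measure y along the incline from where the plane meets the free surface. Vertical depth h = y·sinθ with sinθ = 0.656059.
With the apex up, the centroid sits 2h/3 = 2 × 2.86/3 = 1.90667 m below the apex, so y_c = 4 + 1.90667 = 5.90667 m and h_c = 5.90667 × 0.656059 = 3.87512 m.
A = ½ × 3.75 × 2.86 = 5.3625 m².
Resultant F = γ·h_c·A = 10.05525 × 3.87512 × 5.3625 = 208.951 kN.
I_c = b·h³/36 = 3.75 × 2.86³/36 = 2.43684 m⁴.
Centre of pressure: y_p = y_c + I_c/(y_c·A) = 5.90667 + 2.43684/(5.90667 × 5.3625) = 5.90667 + 0.0769338 = 5.9836 m along the plane.
Vertically, h_p = y_p·sinθ = 5.9836 × 0.656059 = 3.92559 m.

h_p = 3.93 m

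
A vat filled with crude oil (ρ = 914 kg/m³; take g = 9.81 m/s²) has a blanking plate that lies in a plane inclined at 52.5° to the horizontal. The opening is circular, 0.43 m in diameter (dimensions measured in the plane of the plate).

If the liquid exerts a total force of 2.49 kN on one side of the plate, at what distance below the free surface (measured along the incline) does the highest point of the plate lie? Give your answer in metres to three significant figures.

y_top ≈ 2.20 m

γ = ρg = 914 × 9.81 / 1000 = 8.96634 kN/m³.
A = π(0.215)² = 0.14522 m².
From F = γ·h_c·A, the centroid depth is h_c = 2.49/(8.96634 × 0.14522) = 1.91231 m.
Let θ = 52.5° be the plate's angle to the horizontal; measure y along the incline from where the plane meets the free surface. Vertical depth h = y·sinθ with sinθ = 0.793353.
Along the incline, y_c = h_c/sinθ = 1.91231/0.793353 = 2.41042 m.
The centroid is at the centre, 0.215 m below the top of the plate, so the highest point sits at y_top = 2.41042 − 0.215 = 2.19542 m along the incline.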